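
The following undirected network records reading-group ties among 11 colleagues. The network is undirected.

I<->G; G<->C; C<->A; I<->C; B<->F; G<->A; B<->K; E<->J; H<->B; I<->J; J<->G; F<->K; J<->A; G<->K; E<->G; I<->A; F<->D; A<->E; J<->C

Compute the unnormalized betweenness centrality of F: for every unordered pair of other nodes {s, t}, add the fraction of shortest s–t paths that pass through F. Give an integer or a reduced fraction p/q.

Pairs whose geodesics pass through F — B–D: 1; K–D: 1; D–H: 1; D–G: 1; D–A: 1; D–J: 1; D–E: 1; D–I: 1; D–C: 1.
All other pairs contribute 0.
Summing the contributions gives betweenness(F) = 9.

9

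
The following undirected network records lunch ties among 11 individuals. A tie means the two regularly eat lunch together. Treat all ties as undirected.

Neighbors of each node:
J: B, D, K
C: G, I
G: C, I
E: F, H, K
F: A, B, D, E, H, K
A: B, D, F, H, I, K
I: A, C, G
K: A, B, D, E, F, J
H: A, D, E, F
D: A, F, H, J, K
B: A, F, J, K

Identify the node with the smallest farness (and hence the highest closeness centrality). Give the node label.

A

Farness (sum of distances to all others) for each node — A:14, B:18, C:27, D:17, E:22, F:16, G:27, H:18, I:19, J:22, K:16.
The smallest farness is 14, for A, so A has the highest closeness.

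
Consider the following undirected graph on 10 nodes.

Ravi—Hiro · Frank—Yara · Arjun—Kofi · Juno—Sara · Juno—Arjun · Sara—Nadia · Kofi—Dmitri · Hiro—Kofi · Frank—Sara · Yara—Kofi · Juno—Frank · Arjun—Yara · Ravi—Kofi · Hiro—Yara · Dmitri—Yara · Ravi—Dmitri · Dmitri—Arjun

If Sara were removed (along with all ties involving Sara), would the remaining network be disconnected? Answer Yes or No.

Yes

Removing Sara leaves {Nadia} with no path to {Arjun, Dmitri, Frank, Hiro, Juno, Kofi, Ravi, and Yara}, so the network splits into 2 components. Sara is a cut vertex.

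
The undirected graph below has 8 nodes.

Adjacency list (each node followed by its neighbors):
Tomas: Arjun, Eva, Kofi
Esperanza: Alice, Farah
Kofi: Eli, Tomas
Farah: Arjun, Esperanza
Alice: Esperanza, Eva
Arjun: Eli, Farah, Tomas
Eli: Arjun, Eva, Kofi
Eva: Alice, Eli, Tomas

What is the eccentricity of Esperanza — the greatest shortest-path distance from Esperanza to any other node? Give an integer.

4

Distances from Esperanza: Alice:1, Arjun:2, Eli:3, Eva:2, Farah:1, Kofi:4, Tomas:3.
The largest is 4 (to Kofi), so the eccentricity of Esperanza is 4.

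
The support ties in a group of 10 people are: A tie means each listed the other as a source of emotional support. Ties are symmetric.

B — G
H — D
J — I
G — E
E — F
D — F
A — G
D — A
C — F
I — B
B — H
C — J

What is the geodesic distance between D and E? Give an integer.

2

One shortest route is D – F – E, which uses 2 edges, and D and E are not directly tied, so nothing shorter exists. So d(D,E) = 2.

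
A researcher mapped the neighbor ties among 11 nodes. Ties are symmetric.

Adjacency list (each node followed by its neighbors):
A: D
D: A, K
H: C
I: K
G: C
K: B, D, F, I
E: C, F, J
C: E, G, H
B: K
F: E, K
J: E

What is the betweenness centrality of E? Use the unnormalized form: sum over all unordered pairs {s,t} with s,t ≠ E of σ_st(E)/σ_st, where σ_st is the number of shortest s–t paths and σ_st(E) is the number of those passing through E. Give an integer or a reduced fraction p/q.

Pairs whose geodesics pass through E — I–G: 1; I–J: 1; I–H: 1; I–C: 1; G–J: 1; G–K: 1; G–A: 1; G–D: 1; G–B: 1; G–F: 1; J–H: 1; J–K: 1; J–C: 1; J–A: 1 … (+13 more pairs).
All other pairs contribute 0.
Summing the contributions gives betweenness(E) = 27.

27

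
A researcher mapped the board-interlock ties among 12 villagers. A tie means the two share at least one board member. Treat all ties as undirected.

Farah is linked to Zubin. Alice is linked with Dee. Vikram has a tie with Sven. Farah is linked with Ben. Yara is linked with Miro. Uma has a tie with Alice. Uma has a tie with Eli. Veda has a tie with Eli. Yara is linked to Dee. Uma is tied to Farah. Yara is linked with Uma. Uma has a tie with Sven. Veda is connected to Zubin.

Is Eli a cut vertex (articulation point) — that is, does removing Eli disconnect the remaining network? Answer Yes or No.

No

Even without Eli, every remaining node can still reach every other (the residual graph is connected), so Eli is not a cut vertex.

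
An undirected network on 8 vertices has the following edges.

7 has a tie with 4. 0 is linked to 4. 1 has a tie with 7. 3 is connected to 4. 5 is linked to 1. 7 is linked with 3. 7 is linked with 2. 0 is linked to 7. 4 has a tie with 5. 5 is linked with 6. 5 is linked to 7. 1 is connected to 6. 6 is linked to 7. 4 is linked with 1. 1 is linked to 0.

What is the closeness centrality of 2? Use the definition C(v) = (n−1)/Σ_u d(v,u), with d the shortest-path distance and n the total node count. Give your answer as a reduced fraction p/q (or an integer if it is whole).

7/13

Distances from 2: 0:2, 1:2, 3:2, 4:2, 5:2, 6:2, 7:1. Sum = 13.
n = 8, so closeness = 7/13.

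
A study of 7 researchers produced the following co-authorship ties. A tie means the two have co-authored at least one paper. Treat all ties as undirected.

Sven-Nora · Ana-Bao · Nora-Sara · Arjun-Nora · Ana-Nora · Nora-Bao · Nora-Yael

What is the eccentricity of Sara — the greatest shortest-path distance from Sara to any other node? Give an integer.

Distances from Sara: Ana:2, Arjun:2, Bao:2, Nora:1, Sven:2, Yael:2.
The largest is 2 (to Bao, Ana, Yael, Sven, and Arjun), so the eccentricity of Sara is 2.

2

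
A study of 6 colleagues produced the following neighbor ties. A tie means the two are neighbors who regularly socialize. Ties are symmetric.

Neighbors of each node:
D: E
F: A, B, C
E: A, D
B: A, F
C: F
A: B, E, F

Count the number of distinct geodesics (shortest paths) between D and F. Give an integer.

1

The shortest distance is 3, and the only length-3 path is D–E–A–F. So there is exactly 1 shortest path.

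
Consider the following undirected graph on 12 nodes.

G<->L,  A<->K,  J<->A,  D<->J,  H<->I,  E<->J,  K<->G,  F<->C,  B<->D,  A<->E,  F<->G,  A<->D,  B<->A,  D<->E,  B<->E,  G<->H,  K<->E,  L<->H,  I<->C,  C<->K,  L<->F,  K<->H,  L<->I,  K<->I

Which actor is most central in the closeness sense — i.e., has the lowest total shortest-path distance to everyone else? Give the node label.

K

Farness (sum of distances to all others) for each node — A:19, B:27, C:22, D:26, E:19, F:27, G:21, H:21, I:21, J:27, K:16, L:26.
The smallest farness is 16, for K, so K has the highest closeness.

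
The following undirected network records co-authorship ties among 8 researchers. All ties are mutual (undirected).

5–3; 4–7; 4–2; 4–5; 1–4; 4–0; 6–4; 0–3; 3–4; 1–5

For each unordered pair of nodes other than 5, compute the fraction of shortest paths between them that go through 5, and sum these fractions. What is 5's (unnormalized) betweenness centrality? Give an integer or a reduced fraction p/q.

Pairs whose geodesics pass through 5 — 1–3: 1/2.
All other pairs contribute 0.
Summing the contributions gives betweenness(5) = 1/2.

1/2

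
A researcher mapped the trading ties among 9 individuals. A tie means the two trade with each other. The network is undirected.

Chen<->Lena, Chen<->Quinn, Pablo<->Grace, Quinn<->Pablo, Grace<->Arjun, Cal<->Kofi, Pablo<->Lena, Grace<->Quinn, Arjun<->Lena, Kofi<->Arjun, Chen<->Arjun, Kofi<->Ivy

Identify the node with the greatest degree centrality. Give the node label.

Degrees — Arjun:4, Cal:1, Chen:3, Grace:3, Ivy:1, Kofi:3, Lena:3, Pablo:3, Quinn:3.
The maximum is 4, attained only by Arjun.

Arjun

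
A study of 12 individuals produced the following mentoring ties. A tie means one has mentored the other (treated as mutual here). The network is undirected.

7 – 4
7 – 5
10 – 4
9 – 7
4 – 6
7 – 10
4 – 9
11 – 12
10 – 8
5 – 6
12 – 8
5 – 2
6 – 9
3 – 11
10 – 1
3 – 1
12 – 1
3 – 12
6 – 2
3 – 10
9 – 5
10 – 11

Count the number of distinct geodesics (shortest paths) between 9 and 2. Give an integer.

The shortest distance is 2. The length-2 paths are: 9–6–2; 9–5–2.
That gives 2 distinct shortest paths.

2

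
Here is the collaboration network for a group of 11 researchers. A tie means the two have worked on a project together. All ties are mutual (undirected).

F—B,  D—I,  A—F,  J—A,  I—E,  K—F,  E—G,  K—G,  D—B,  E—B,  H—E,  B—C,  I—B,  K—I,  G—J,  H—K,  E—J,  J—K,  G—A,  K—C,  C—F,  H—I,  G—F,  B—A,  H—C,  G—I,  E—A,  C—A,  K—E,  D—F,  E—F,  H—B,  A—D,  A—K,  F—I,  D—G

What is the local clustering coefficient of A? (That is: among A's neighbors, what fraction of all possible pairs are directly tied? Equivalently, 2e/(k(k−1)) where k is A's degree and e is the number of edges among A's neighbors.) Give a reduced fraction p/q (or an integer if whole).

A's neighbors: B, C, D, E, F, G, J, and K (k = 8).
Possible neighbor pairs: C(8,2) = 28. Edges among them: B–C, B–D, B–E, B–F, C–F, C–K, D–F, D–G, E–F, E–G, E–J, E–K, F–G, F–K, G–J, G–K, J–K → e = 17.
Clustering(A) = 17/28.

17/28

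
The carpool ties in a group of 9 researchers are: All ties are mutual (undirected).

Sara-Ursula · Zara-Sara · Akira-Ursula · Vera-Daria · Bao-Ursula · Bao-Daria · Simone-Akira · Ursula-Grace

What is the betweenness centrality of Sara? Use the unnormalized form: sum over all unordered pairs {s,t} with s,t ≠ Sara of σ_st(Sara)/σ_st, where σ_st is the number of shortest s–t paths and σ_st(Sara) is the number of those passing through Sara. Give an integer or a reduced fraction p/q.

7

Pairs whose geodesics pass through Sara — Daria–Zara: 1; Vera–Zara: 1; Akira–Zara: 1; Simone–Zara: 1; Zara–Ursula: 1; Zara–Bao: 1; Zara–Grace: 1.
All other pairs contribute 0.
Summing the contributions gives betweenness(Sara) = 7.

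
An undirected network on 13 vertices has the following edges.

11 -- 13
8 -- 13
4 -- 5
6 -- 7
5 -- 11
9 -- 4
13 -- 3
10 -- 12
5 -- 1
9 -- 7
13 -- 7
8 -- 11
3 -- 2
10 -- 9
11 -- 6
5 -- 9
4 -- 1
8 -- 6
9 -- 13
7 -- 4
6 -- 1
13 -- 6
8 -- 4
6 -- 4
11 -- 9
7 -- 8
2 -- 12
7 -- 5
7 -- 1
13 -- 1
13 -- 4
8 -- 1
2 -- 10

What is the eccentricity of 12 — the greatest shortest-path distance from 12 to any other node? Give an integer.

4

Distances from 12: 1:4, 2:1, 3:2, 4:3, 5:3, 6:4, 7:3, 8:4, 9:2, 10:1, 11:3, 13:3.
The largest is 4 (to 1, 6, and 8), so the eccentricity of 12 is 4.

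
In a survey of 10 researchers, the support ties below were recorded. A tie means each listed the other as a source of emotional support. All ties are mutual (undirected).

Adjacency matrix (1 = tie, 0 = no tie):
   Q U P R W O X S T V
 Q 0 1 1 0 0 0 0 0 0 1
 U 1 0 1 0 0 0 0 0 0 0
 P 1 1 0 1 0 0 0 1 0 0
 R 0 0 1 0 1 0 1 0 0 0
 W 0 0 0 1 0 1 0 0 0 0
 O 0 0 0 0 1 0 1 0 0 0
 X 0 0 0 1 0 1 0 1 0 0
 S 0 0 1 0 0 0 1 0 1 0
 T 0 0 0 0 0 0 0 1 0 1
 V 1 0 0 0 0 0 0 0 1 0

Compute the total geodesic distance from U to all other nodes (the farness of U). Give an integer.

21

Distances from U: O:4, P:1, Q:1, R:2, S:2, T:3, V:2, W:3, X:3.
Sum = 4 + 1 + 1 + 2 + 2 + 3 + 2 + 3 + 3 = 21.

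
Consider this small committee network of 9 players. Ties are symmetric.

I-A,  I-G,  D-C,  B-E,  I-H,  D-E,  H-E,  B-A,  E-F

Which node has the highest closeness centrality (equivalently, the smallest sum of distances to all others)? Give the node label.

Farness (sum of distances to all others) for each node — A:18, B:16, C:25, D:18, E:13, F:20, G:24, H:15, I:17.
The smallest farness is 13, for E, so E has the highest closeness.

E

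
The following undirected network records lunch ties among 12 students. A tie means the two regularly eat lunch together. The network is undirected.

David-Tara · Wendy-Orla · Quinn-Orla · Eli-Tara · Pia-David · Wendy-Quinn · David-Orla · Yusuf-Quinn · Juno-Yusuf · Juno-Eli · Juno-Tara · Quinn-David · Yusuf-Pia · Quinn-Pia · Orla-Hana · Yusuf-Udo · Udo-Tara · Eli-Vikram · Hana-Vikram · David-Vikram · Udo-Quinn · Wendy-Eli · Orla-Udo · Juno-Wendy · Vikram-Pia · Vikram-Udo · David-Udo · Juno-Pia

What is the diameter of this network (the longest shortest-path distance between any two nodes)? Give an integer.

3

Eccentricity of each node (its greatest distance to any other): David:2, Eli:2, Hana:3, Juno:3, Orla:2, Pia:2, Quinn:2, Tara:3, Udo:2, Vikram:2, Wendy:2, Yusuf:3.
The maximum eccentricity is 3, realized for instance by the pair Hana–Tara via Hana – Vikram – Eli – Tara. So the diameter is 3.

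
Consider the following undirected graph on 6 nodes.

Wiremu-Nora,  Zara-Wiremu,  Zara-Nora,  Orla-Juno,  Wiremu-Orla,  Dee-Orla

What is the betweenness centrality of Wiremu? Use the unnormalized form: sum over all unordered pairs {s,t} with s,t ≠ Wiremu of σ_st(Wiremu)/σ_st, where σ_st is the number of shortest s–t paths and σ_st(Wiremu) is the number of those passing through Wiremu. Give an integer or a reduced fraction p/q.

Pairs whose geodesics pass through Wiremu — Juno–Nora: 1; Juno–Zara: 1; Orla–Nora: 1; Orla–Zara: 1; Dee–Nora: 1; Dee–Zara: 1.
All other pairs contribute 0.
Summing the contributions gives betweenness(Wiremu) = 6.

6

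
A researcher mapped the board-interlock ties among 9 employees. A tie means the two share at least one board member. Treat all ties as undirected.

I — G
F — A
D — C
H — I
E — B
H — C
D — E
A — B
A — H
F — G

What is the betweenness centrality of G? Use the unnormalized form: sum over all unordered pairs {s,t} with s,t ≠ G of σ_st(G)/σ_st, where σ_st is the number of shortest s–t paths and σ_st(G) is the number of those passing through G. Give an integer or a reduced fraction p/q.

Pairs whose geodesics pass through G — F–I: 1.
All other pairs contribute 0.
Summing the contributions gives betweenness(G) = 1.

1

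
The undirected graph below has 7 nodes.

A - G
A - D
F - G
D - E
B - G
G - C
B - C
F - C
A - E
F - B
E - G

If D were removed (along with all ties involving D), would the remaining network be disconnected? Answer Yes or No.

Even without D, every remaining node can still reach every other (the residual graph is connected), so D is not a cut vertex.

No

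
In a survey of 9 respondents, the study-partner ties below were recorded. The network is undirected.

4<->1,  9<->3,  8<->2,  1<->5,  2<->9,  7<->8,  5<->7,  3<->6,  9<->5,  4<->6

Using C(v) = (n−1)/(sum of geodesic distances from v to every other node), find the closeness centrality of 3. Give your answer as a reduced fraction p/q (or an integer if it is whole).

8/17

Distances from 3: 1:3, 2:2, 4:2, 5:2, 6:1, 7:3, 8:3, 9:1. Sum = 17.
n = 9, so closeness = 8/17.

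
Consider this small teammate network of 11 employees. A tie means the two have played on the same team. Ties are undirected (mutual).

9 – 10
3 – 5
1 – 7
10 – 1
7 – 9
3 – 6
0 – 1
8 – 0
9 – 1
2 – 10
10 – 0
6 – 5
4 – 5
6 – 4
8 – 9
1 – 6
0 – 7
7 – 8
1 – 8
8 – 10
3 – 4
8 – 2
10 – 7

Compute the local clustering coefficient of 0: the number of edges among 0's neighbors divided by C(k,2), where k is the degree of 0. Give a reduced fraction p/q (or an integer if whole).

1

0's neighbors: 1, 7, 8, and 10 (k = 4).
Possible neighbor pairs: C(4,2) = 6. Edges among them: 1–7, 1–8, 1–10, 7–8, 7–10, 8–10 → e = 6.
Clustering(0) = 6/6 = 1.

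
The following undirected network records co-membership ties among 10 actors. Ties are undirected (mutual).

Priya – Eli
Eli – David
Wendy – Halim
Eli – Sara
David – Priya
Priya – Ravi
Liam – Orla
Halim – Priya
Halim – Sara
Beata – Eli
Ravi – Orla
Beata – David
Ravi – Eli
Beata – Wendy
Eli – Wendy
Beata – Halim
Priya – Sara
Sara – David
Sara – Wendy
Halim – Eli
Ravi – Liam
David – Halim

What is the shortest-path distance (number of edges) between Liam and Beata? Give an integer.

One shortest route is Liam – Ravi – Eli – Beata, which uses 3 edges, and at distance 2 from Liam we only reach {Eli, Priya}, which does not include Beata. So d(Liam,Beata) = 3.

3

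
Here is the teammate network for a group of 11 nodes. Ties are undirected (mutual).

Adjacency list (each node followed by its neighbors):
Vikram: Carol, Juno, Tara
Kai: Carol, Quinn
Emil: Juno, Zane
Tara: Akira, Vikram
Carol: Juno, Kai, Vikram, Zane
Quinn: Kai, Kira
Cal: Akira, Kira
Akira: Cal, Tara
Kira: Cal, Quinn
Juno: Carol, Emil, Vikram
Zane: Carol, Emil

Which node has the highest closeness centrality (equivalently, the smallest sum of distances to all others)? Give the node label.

Farness (sum of distances to all others) for each node — Akira:27, Cal:30, Carol:20, Emil:30, Juno:23, Kai:23, Kira:29, Quinn:26, Tara:24, Vikram:21, Zane:27.
The smallest farness is 20, for Carol, so Carol has the highest closeness.

Carol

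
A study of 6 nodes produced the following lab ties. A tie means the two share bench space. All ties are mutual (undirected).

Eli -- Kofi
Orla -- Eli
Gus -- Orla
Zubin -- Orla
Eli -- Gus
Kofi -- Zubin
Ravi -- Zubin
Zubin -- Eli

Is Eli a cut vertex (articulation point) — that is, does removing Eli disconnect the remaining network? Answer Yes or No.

Even without Eli, every remaining node can still reach every other (the residual graph is connected), so Eli is not a cut vertex.

No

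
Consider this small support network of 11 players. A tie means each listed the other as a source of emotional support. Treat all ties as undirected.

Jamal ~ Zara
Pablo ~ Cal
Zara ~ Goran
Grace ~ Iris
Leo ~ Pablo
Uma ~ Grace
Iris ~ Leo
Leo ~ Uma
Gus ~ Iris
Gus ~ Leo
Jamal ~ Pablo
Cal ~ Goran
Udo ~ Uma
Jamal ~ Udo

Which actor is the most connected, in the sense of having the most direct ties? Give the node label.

Degrees — Cal:2, Goran:2, Grace:2, Gus:2, Iris:3, Jamal:3, Leo:4, Pablo:3, Udo:2, Uma:3, Zara:2.
The maximum is 4, attained only by Leo.

Leo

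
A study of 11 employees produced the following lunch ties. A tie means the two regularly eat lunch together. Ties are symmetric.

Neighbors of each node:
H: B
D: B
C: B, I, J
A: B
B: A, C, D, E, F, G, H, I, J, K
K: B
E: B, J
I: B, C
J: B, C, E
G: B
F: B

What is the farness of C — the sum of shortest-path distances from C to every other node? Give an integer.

Distances from C: A:2, B:1, D:2, E:2, F:2, G:2, H:2, I:1, J:1, K:2.
Sum = 2 + 1 + 2 + 2 + 2 + 2 + 2 + 1 + 1 + 2 = 17.

17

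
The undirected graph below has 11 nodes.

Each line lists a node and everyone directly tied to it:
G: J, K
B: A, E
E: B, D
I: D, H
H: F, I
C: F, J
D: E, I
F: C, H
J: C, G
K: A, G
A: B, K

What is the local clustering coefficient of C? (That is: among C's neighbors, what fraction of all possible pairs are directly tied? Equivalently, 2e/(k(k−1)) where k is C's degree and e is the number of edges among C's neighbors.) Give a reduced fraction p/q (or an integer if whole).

C's neighbors: F and J (k = 2).
Possible neighbor pairs: C(2,2) = 1. Edges among them: none → e = 0.
Clustering(C) = 0/1.

0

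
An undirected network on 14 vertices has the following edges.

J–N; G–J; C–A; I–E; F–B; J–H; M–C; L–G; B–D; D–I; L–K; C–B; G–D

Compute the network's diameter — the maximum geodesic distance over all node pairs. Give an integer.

Eccentricity of each node (its greatest distance to any other): A:6, B:4, C:5, D:3, E:5, F:5, G:4, H:6, I:4, J:5, K:6, L:5, M:6, N:6.
The maximum eccentricity is 6, realized for instance by the pair K–M via K – L – G – D – B – C – M. So the diameter is 6.

6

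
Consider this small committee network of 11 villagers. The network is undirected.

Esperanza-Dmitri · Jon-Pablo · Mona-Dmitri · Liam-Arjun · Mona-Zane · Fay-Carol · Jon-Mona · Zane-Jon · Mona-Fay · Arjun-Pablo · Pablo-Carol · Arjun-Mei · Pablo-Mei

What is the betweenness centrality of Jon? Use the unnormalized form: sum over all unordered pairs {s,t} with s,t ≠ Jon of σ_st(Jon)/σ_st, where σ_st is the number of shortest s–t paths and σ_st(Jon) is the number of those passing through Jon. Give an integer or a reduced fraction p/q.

33/2

Pairs whose geodesics pass through Jon — Dmitri–Pablo: 1; Dmitri–Mei: 1; Dmitri–Arjun: 1; Dmitri–Liam: 1; Zane–Carol: 1/2; Zane–Pablo: 1; Zane–Mei: 1; Zane–Arjun: 1; Zane–Liam: 1; Esperanza–Pablo: 1; Esperanza–Mei: 1; Esperanza–Arjun: 1; Esperanza–Liam: 1; Mona–Pablo: 1 … (+3 more pairs).
All other pairs contribute 0.
Summing the contributions gives betweenness(Jon) = 33/2.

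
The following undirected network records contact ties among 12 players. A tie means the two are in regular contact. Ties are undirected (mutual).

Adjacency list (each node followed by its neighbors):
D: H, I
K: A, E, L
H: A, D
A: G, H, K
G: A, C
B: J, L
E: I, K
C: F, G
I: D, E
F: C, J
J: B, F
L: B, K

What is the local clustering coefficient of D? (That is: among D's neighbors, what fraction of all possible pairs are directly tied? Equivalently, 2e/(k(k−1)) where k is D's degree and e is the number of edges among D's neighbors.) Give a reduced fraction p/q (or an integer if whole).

0

D's neighbors: H and I (k = 2).
Possible neighbor pairs: C(2,2) = 1. Edges among them: none → e = 0.
Clustering(D) = 0/1.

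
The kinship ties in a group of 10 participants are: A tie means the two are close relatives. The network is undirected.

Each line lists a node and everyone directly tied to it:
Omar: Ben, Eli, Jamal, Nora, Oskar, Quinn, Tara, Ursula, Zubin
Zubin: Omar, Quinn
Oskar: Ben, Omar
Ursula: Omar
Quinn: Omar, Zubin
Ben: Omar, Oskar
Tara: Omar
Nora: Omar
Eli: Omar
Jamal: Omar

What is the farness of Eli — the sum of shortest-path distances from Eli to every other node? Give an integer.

17

Distances from Eli: Ben:2, Jamal:2, Nora:2, Omar:1, Oskar:2, Quinn:2, Tara:2, Ursula:2, Zubin:2.
Sum = 2 + 2 + 2 + 1 + 2 + 2 + 2 + 2 + 2 = 17.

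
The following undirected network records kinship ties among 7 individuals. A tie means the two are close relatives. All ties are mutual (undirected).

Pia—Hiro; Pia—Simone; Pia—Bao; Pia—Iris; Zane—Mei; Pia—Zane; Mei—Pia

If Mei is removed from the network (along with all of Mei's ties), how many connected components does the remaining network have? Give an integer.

1

Mei's neighbors (Pia and Zane) remain reachable from one another through other ties, so the rest of the network stays in one piece.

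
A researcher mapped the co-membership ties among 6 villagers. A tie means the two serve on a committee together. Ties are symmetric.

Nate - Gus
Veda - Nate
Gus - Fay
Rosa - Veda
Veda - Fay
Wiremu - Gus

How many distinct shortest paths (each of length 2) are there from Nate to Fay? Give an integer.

2

The shortest distance is 2. The length-2 paths are: Nate–Gus–Fay; Nate–Veda–Fay.
That gives 2 distinct shortest paths.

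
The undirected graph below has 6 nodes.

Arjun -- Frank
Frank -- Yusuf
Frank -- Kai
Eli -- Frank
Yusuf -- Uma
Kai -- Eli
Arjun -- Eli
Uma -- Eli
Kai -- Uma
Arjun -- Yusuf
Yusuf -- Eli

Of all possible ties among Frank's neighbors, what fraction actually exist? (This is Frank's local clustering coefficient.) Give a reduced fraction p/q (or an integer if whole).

2/3

Frank's neighbors: Arjun, Eli, Kai, and Yusuf (k = 4).
Possible neighbor pairs: C(4,2) = 6. Edges among them: Arjun–Eli, Arjun–Yusuf, Eli–Kai, Eli–Yusuf → e = 4.
Clustering(Frank) = 4/6 = 2/3.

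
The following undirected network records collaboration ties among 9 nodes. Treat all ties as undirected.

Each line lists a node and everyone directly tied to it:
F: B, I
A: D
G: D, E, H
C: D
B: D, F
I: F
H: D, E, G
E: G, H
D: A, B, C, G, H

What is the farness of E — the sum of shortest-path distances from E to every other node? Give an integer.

22

Distances from E: A:3, B:3, C:3, D:2, F:4, G:1, H:1, I:5.
Sum = 3 + 3 + 3 + 2 + 4 + 1 + 1 + 5 = 22.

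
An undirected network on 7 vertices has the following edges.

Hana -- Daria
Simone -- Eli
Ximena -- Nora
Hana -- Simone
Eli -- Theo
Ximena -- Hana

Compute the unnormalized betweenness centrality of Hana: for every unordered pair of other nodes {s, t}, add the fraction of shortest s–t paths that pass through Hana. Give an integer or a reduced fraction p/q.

Pairs whose geodesics pass through Hana — Ximena–Daria: 1; Ximena–Theo: 1; Ximena–Simone: 1; Ximena–Eli: 1; Nora–Daria: 1; Nora–Theo: 1; Nora–Simone: 1; Nora–Eli: 1; Daria–Theo: 1; Daria–Simone: 1; Daria–Eli: 1.
All other pairs contribute 0.
Summing the contributions gives betweenness(Hana) = 11.

11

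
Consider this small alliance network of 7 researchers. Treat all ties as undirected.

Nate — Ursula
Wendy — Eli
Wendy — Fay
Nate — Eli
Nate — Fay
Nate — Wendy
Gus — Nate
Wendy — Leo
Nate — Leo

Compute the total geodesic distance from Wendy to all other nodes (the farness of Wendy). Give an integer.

8

Distances from Wendy: Eli:1, Fay:1, Gus:2, Leo:1, Nate:1, Ursula:2.
Sum = 1 + 1 + 2 + 1 + 1 + 2 = 8.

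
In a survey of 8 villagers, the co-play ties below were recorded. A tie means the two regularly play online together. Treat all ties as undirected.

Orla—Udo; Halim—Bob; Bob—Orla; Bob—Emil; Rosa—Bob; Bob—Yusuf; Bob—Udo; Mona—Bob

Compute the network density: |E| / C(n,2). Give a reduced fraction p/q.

2/7

There are 8 edges and 8 nodes, so the maximum possible is C(8,2) = 28.
Density = 8/28 = 2/7.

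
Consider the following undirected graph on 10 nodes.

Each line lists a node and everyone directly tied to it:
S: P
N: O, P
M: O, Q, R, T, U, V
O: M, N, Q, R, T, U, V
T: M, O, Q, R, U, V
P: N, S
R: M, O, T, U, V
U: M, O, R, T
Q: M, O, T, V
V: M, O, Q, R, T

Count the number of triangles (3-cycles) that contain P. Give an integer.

0

P's neighbors are N and S, but none of them are tied to each other, so no triangle contains P.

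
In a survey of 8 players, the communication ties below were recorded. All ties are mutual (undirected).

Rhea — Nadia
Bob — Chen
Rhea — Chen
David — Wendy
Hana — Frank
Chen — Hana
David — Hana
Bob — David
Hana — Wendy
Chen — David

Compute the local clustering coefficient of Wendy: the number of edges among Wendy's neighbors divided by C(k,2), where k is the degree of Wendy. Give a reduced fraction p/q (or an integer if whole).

Wendy's neighbors: David and Hana (k = 2).
Possible neighbor pairs: C(2,2) = 1. Edges among them: David–Hana → e = 1.
Clustering(Wendy) = 1/1.

1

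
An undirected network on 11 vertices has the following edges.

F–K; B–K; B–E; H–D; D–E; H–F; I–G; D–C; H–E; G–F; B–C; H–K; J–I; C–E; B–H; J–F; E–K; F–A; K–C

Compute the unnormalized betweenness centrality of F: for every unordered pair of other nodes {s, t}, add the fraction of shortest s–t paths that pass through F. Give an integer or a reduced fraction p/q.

Pairs whose geodesics pass through F — A–G: 1; A–I: 2/2; A–J: 1; A–H: 1; A–D: 1; A–E: 2/2; A–C: 1; A–B: 2/2; A–K: 1; G–J: 1/2; G–H: 1; G–D: 1; G–E: 2/2; G–C: 1 … (+14 more pairs).
All other pairs contribute 0.
Summing the contributions gives betweenness(F) = 55/2.

55/2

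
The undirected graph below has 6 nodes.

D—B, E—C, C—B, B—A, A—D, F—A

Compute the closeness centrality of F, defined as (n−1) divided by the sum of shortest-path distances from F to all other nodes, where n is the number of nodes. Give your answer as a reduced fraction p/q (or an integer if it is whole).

Distances from F: A:1, B:2, C:3, D:2, E:4. Sum = 12.
n = 6, so closeness = 5/12.

5/12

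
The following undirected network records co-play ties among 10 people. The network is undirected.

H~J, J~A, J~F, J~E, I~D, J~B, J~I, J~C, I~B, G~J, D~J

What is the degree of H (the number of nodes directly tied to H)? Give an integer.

1

H is directly tied to J. That is 1 neighbor, so the degree of H is 1.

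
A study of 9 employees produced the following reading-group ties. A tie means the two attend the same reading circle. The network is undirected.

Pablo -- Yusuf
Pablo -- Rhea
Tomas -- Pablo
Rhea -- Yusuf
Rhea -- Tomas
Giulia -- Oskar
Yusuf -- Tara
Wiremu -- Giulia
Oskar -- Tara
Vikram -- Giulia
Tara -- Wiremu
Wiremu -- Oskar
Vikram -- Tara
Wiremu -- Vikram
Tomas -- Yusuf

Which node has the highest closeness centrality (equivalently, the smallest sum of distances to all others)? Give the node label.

Tara

Farness (sum of distances to all others) for each node — Giulia:20, Oskar:16, Pablo:18, Rhea:18, Tara:12, Tomas:18, Vikram:16, Wiremu:15, Yusuf:13.
The smallest farness is 12, for Tara, so Tara has the highest closeness.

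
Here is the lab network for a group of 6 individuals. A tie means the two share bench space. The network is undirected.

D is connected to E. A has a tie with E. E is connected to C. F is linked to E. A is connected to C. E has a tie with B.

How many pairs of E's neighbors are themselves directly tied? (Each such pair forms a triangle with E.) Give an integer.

1

E's neighbors: A, B, C, D, and F.
Neighbor pairs that are themselves tied: E–A–C. Each forms one triangle with E, for 1 in total.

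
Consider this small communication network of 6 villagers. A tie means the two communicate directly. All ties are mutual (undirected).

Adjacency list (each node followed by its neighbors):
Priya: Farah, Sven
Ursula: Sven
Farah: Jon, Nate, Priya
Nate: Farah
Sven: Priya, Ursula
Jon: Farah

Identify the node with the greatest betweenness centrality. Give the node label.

Unnormalized betweenness of each node: Farah:7, Jon:0, Nate:0, Priya:6, Sven:4, Ursula:0.
Farah has the largest value, 7, making it the main broker — the node through which the most shortest paths run.

Farah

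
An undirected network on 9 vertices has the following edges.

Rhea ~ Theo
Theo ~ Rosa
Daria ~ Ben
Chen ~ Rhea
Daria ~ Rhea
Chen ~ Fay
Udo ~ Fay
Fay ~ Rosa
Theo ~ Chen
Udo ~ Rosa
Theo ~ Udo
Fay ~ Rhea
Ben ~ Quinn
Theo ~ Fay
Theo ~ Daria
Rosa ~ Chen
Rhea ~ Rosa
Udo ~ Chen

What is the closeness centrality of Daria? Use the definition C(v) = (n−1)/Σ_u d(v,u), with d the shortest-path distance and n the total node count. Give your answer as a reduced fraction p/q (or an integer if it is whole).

Distances from Daria: Ben:1, Chen:2, Fay:2, Quinn:2, Rhea:1, Rosa:2, Theo:1, Udo:2. Sum = 13.
n = 9, so closeness = 8/13.

8/13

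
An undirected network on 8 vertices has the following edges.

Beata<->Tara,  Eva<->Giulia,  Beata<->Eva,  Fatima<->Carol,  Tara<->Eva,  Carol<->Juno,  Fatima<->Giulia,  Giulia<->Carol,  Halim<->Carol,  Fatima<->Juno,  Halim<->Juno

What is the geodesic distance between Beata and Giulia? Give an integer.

2

One shortest route is Beata – Eva – Giulia, which uses 2 edges, and Beata and Giulia are not directly tied, so nothing shorter exists. So d(Beata,Giulia) = 2.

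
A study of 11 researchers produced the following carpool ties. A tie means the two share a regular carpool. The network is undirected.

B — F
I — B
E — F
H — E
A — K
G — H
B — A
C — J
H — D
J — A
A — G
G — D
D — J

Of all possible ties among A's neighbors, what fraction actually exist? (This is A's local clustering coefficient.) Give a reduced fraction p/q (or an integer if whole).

A's neighbors: B, G, J, and K (k = 4).
Possible neighbor pairs: C(4,2) = 6. Edges among them: none → e = 0.
Clustering(A) = 0/6 = 0.

0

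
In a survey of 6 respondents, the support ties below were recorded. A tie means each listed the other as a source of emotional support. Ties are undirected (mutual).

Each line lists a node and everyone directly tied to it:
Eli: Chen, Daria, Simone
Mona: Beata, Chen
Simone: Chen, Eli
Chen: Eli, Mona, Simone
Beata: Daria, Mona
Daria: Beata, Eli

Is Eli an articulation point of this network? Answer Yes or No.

No

Even without Eli, every remaining node can still reach every other (the residual graph is connected), so Eli is not a cut vertex.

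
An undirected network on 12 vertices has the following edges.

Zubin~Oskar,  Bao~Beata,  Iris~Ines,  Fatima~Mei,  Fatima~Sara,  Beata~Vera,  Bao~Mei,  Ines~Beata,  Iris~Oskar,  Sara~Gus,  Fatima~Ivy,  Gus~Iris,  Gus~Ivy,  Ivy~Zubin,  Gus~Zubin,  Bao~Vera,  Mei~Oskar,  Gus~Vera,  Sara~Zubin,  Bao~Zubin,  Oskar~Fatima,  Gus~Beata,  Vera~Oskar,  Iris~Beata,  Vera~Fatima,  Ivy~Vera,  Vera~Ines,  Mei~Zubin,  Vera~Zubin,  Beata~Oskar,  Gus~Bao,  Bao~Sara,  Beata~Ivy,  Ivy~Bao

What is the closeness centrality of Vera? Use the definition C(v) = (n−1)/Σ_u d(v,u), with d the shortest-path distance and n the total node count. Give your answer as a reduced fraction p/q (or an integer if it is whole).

11/14

Distances from Vera: Bao:1, Beata:1, Fatima:1, Gus:1, Ines:1, Iris:2, Ivy:1, Mei:2, Oskar:1, Sara:2, Zubin:1. Sum = 14.
n = 12, so closeness = 11/14.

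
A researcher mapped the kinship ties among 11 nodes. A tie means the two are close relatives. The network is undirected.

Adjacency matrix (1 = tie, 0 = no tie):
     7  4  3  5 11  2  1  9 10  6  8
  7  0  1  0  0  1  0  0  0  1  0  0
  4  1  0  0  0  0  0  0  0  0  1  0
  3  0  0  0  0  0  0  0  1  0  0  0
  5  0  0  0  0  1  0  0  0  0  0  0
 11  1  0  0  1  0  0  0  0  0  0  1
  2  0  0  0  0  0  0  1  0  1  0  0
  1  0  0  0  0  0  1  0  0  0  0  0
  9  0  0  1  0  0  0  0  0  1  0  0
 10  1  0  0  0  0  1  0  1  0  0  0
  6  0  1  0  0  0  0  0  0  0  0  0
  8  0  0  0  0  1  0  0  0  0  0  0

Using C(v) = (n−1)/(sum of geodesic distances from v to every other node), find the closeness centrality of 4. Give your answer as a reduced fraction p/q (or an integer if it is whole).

Distances from 4: 1:4, 2:3, 3:4, 5:3, 6:1, 7:1, 8:3, 9:3, 10:2, 11:2. Sum = 26.
n = 11, so closeness = 10/26 = 5/13.

5/13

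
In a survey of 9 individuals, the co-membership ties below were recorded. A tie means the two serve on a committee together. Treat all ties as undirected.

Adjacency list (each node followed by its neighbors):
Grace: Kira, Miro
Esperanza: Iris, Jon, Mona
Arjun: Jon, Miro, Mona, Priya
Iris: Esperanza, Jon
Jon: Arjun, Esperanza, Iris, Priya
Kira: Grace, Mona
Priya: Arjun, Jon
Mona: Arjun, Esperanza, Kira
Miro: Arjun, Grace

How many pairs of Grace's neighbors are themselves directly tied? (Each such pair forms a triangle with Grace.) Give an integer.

0

Grace's neighbors are Kira and Miro, but none of them are tied to each other, so no triangle contains Grace.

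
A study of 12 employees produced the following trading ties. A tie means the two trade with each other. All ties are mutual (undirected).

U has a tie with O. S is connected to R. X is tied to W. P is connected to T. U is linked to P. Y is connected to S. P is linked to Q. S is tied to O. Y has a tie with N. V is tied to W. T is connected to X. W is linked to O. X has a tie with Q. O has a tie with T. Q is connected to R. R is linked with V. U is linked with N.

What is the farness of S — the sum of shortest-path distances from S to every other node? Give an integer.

Distances from S: N:2, O:1, P:3, Q:2, R:1, T:2, U:2, V:2, W:2, X:3, Y:1.
Sum = 2 + 1 + 3 + 2 + 1 + 2 + 2 + 2 + 2 + 3 + 1 = 21.

21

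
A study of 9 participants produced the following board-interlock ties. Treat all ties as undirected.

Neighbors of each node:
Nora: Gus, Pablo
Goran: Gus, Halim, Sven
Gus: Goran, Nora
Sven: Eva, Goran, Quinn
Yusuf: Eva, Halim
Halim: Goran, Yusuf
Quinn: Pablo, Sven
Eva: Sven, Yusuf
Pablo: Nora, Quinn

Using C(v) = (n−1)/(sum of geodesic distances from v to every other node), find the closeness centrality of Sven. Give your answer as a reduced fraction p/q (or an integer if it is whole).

Distances from Sven: Eva:1, Goran:1, Gus:2, Halim:2, Nora:3, Pablo:2, Quinn:1, Yusuf:2. Sum = 14.
n = 9, so closeness = 8/14 = 4/7.

4/7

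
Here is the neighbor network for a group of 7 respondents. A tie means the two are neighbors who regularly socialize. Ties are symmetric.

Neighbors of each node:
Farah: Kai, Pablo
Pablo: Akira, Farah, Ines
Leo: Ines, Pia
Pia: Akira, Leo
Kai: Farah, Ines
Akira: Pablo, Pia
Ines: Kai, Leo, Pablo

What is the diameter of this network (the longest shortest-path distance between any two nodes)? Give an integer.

3

Eccentricity of each node (its greatest distance to any other): Akira:3, Farah:3, Ines:2, Kai:3, Leo:3, Pablo:2, Pia:3.
The maximum eccentricity is 3, realized for instance by the pair Farah–Leo via Farah – Kai – Ines – Leo. So the diameter is 3.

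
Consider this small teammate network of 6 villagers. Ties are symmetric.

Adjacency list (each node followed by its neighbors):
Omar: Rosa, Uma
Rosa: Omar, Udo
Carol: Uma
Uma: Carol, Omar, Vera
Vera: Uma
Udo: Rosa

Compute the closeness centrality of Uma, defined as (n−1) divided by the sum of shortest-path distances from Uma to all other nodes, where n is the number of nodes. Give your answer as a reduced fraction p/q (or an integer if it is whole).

Distances from Uma: Carol:1, Omar:1, Rosa:2, Udo:3, Vera:1. Sum = 8.
n = 6, so closeness = 5/8.

5/8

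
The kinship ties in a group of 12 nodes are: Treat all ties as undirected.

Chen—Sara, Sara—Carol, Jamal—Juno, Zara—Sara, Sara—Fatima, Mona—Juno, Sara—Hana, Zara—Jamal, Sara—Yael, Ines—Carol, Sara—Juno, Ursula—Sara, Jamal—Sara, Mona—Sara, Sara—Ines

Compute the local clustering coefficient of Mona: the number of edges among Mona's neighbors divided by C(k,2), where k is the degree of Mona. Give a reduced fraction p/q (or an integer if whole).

Mona's neighbors: Juno and Sara (k = 2).
Possible neighbor pairs: C(2,2) = 1. Edges among them: Juno–Sara → e = 1.
Clustering(Mona) = 1/1.

1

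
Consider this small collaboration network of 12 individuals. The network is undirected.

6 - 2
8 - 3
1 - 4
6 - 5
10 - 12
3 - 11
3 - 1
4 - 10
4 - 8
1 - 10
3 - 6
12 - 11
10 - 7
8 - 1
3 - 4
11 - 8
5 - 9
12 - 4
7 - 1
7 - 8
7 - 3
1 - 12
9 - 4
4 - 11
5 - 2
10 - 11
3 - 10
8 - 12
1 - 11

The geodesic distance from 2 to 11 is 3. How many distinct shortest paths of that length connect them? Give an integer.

1

The shortest distance is 3, and the only length-3 path is 2–6–3–11. So there is exactly 1 shortest path.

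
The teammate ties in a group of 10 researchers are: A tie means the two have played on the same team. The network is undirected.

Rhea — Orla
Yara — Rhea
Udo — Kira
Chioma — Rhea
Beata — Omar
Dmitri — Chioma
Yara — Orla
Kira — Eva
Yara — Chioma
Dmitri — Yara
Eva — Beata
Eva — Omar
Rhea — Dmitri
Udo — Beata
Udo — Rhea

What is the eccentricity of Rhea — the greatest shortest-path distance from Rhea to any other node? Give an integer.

3

Distances from Rhea: Beata:2, Chioma:1, Dmitri:1, Eva:3, Kira:2, Omar:3, Orla:1, Udo:1, Yara:1.
The largest is 3 (to Eva and Omar), so the eccentricity of Rhea is 3.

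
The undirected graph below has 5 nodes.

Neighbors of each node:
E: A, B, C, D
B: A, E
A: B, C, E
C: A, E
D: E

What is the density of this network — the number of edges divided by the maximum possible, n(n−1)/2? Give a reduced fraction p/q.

There are 6 edges and 5 nodes, so the maximum possible is C(5,2) = 10.
Density = 6/10 = 3/5.

3/5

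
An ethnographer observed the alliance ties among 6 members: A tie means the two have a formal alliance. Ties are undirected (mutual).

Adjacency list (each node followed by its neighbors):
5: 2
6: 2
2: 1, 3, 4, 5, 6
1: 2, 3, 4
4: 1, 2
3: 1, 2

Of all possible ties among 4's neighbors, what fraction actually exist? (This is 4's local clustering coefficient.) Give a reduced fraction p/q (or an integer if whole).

4's neighbors: 1 and 2 (k = 2).
Possible neighbor pairs: C(2,2) = 1. Edges among them: 1–2 → e = 1.
Clustering(4) = 1/1.

1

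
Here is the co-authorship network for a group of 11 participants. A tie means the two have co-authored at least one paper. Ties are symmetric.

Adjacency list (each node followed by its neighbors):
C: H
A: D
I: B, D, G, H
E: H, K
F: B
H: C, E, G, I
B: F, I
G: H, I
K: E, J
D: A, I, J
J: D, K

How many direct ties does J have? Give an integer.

2

J is directly tied to D and K. That is 2 neighbors, so the degree of J is 2.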